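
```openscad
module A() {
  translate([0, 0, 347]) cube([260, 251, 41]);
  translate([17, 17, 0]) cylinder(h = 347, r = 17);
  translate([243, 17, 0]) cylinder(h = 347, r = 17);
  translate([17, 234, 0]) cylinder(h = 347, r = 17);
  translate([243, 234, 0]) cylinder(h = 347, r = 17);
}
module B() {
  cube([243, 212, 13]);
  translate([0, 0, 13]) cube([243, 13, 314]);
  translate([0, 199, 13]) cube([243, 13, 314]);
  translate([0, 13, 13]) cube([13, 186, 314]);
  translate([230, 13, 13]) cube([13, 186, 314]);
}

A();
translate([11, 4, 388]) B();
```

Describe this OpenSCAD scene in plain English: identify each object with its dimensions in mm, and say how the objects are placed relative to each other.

A is a four-legged stool. The seat is a 260×251×41 mm slab whose top surface is at z = 388 mm; four round legs, each 34 mm in diameter, run from the floor (z = 0) to the underside of the seat, each leg's axis is inset half a diameter from the nearest pair of seat edges (so the leg's bounding box is flush with the corner).

B is an open storage box with external size 243×212×327 mm and wall thickness 13 mm (the base is also 13 mm thick). The base covers the whole footprint; the four walls stand on the base, with the y-facing walls full-width and the x-facing walls fitting between their inner faces.

The open box is on top of the stool.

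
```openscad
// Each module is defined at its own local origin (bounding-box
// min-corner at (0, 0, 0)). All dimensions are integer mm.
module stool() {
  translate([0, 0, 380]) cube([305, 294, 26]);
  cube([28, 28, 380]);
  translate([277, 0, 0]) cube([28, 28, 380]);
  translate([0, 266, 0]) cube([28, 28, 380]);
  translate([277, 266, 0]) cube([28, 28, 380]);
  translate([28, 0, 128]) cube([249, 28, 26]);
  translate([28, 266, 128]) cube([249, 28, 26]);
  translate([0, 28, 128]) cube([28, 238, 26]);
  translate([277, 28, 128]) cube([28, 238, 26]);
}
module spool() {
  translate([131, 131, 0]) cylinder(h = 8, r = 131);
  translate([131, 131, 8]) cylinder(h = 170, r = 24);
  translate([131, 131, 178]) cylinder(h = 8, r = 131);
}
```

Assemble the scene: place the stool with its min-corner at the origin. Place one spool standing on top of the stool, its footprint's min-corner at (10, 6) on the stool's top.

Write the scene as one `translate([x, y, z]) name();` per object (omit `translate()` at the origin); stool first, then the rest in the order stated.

stool();
translate([10, 6, 406]) spool();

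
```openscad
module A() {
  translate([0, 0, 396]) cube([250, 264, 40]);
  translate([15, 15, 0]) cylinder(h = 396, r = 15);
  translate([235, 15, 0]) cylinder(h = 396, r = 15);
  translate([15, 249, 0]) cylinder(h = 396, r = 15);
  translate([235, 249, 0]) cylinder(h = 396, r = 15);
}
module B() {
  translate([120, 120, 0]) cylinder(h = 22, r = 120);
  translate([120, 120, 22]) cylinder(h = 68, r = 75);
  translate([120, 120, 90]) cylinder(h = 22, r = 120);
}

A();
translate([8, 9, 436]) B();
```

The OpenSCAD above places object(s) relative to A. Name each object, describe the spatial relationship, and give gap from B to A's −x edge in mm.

A is a stool. B is a spool. The spool is on top of the stool. The gap from the spool to the stool's −x edge is 8 mm.

The spool's min-x is at 8; the stool's min-x is 0; gap = 8 mm.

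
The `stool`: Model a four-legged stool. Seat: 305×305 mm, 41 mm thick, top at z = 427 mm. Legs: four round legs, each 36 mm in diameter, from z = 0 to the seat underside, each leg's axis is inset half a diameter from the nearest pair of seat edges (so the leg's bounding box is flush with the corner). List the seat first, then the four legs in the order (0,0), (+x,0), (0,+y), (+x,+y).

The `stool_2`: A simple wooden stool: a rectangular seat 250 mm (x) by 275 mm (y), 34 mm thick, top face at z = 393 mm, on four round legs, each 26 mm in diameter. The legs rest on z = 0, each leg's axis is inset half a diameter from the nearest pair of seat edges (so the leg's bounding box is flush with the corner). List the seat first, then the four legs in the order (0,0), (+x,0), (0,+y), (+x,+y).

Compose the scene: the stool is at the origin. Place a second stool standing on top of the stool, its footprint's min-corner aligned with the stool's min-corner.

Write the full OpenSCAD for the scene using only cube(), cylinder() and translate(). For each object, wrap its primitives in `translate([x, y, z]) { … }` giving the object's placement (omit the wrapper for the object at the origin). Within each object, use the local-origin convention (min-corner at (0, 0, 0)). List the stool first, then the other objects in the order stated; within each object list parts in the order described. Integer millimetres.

translate([0, 0, 386]) cube([305, 305, 41]);
translate([18, 18, 0]) cylinder(h = 386, r = 18);
translate([287, 18, 0]) cylinder(h = 386, r = 18);
translate([18, 287, 0]) cylinder(h = 386, r = 18);
translate([287, 287, 0]) cylinder(h = 386, r = 18);
translate([0, 0, 427]) {
  translate([0, 0, 359]) cube([250, 275, 34]);
  translate([13, 13, 0]) cylinder(h = 359, r = 13);
  translate([237, 13, 0]) cylinder(h = 359, r = 13);
  translate([13, 262, 0]) cylinder(h = 359, r = 13);
  translate([237, 262, 0]) cylinder(h = 359, r = 13);
}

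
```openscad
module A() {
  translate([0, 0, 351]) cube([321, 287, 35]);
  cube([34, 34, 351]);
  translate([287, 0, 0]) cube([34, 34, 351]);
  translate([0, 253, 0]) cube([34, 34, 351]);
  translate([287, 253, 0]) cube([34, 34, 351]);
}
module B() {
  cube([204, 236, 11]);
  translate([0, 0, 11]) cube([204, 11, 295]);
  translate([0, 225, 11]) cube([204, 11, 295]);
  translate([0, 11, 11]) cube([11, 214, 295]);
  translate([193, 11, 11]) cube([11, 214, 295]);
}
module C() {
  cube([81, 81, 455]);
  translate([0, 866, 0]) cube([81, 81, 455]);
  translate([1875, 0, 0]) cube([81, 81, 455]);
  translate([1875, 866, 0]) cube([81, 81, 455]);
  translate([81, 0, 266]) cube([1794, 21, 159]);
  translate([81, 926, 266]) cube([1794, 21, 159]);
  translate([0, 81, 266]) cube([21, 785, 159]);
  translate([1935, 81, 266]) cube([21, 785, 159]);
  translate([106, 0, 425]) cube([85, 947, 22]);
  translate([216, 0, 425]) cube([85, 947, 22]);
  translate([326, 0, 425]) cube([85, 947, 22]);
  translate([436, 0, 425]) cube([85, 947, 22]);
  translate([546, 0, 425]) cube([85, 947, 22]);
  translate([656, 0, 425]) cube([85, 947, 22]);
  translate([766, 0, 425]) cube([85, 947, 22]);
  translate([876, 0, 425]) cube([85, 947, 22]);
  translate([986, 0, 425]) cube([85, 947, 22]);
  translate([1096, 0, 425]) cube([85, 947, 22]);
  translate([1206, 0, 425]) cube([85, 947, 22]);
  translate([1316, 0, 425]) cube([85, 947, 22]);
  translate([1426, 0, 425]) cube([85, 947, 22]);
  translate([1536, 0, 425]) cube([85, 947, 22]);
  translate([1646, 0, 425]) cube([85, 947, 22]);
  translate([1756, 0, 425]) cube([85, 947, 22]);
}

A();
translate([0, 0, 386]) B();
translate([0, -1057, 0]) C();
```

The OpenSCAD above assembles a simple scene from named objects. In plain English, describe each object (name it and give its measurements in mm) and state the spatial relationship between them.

A is a four-legged stool. The seat is 321×287 mm, 35 mm thick, top at z = 386 mm. It stands on four square legs, each 34×34 mm in cross-section, from z = 0 to the seat underside, each flush with a corner of the seat.

B is an open-topped rectangular box: outside dimensions 204×236×306 mm, with a uniform wall and base thickness of 11 mm. The base is a full 204×236 slab on the floor; four walls sit on top of the base. The front and back walls (the −y and +y sides) span the full width; the two side walls fit between them.

C is a bed frame 1956 mm long (x) by 947 mm wide (y). Four 81×81 mm corner posts, 455 mm tall, at the corners of the footprint. Four rails of 21 mm thickness and 159 mm height run between adjacent posts with their undersides at z = 266 mm, their outer faces flush with the outside of the frame (the two x-running rails run between the posts' inner faces; the two y-running rails run between the posts' inner faces). 16 slats, each 85 mm wide (x) and 22 mm thick, lie across the top of the two x-running rails, running the full 947 mm width of the frame in y; the slats are evenly spaced along x between the inner faces of the end posts with equal gaps (rounded down to the nearest mm) at the −x end and between each pair — any rounding remainder accumulates at the +x end.

The open box is on top of the stool. The bed frame is on the floor beside the stool on its −y side.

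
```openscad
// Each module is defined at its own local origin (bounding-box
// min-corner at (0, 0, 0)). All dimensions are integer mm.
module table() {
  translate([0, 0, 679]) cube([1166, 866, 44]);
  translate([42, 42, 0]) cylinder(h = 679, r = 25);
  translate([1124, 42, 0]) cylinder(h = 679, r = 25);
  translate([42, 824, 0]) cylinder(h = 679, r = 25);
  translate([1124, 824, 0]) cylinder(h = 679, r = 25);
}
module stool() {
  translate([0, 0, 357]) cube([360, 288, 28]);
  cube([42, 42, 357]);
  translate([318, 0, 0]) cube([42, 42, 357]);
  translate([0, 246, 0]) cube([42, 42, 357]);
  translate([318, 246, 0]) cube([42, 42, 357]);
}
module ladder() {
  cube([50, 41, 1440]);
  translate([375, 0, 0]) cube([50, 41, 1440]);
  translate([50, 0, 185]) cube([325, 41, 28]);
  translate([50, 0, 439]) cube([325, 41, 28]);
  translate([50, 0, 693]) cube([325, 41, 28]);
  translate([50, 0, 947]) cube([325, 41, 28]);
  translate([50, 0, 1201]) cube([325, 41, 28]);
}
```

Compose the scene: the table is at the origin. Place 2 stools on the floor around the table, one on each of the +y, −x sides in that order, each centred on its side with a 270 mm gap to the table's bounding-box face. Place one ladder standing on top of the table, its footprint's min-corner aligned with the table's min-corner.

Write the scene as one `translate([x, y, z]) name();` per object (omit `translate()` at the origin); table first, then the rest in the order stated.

table();
translate([403, 1136, 0]) stool();
translate([-630, 289, 0]) stool();
translate([0, 0, 723]) ladder();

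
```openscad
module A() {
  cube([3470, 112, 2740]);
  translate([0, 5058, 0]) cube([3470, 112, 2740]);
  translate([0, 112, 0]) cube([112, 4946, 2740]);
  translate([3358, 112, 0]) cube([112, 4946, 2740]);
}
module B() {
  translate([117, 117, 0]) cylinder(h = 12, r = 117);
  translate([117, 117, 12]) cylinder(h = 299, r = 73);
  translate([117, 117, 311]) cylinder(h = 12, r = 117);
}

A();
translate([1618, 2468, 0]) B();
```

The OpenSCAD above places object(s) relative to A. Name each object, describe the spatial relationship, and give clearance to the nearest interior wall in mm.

A is a house frame. B is a spool. The spool sits inside the house frame, centred. The clearance to the nearest interior wall is 1506 mm.

Clearances: x = 1506, y = 2356; minimum 1506 mm.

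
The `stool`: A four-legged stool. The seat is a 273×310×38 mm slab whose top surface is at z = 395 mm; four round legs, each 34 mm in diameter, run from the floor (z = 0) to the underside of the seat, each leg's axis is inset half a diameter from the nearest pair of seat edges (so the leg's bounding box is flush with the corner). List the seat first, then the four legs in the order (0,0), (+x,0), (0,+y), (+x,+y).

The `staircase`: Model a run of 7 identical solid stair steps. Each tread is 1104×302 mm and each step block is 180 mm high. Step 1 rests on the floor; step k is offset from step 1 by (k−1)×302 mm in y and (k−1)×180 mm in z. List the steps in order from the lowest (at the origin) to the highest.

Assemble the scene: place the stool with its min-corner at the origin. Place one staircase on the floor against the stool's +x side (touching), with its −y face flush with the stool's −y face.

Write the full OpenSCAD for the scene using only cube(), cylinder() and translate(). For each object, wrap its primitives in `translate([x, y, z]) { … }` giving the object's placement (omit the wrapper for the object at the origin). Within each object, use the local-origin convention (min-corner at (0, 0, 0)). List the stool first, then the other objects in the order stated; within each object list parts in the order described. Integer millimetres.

translate([0, 0, 357]) cube([273, 310, 38]);
translate([17, 17, 0]) cylinder(h = 357, r = 17);
translate([256, 17, 0]) cylinder(h = 357, r = 17);
translate([17, 293, 0]) cylinder(h = 357, r = 17);
translate([256, 293, 0]) cylinder(h = 357, r = 17);
translate([273, 0, 0]) {
  cube([1104, 302, 180]);
  translate([0, 302, 180]) cube([1104, 302, 180]);
  translate([0, 604, 360]) cube([1104, 302, 180]);
  translate([0, 906, 540]) cube([1104, 302, 180]);
  translate([0, 1208, 720]) cube([1104, 302, 180]);
  translate([0, 1510, 900]) cube([1104, 302, 180]);
  translate([0, 1812, 1080]) cube([1104, 302, 180]);
}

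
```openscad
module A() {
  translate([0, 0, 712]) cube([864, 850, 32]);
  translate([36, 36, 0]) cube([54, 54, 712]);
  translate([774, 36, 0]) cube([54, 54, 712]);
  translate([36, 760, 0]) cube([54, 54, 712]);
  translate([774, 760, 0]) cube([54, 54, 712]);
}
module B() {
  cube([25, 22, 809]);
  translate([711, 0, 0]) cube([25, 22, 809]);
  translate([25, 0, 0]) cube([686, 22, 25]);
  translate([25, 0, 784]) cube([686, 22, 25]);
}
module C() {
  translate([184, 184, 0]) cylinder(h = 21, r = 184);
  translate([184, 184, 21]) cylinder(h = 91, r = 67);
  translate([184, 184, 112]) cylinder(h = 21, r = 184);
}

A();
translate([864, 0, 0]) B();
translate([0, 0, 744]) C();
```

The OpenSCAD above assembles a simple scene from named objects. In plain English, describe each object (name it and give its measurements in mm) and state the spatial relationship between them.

A is a rectangular dining table. The top is 864×850×32 mm with its upper surface at z = 744 mm. It stands on four 54×54 mm square legs, each inset 36 mm from the nearest pair of top edges, running from the floor to the underside of the top.

B is a rectangular picture frame lying in the x–z plane (depth along y). The opening is 686 mm wide (x) by 759 mm tall (z), surrounded by a border 25 mm wide on all four sides. The frame is 22 mm deep and is made of two full-height vertical stiles with two horizontal rails fitted between them.

C is a spool: two coaxial disc flanges of radius 184 mm and thickness 21 mm, joined by a core cylinder of radius 67 mm and height 91 mm. The lower flange rests on z = 0 and the three cylinders share a vertical axis.

The picture frame is against the table's +x side, with their −y faces flush. The spool is on top of the table.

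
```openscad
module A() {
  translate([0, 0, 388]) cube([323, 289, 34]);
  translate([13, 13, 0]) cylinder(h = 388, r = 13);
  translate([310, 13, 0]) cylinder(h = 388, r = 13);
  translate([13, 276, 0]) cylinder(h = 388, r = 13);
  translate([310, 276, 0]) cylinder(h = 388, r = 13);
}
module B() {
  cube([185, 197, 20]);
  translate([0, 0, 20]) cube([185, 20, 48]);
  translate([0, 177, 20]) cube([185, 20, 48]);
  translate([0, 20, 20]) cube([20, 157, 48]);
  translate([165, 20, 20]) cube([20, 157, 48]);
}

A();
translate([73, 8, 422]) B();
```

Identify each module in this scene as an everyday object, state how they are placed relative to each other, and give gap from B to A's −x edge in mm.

A is a stool. B is an open box. The open box is on top of the stool. The gap from the open box to the stool's −x edge is 73 mm.

The open box's min-x is at 73; the stool's min-x is 0; gap = 73 mm.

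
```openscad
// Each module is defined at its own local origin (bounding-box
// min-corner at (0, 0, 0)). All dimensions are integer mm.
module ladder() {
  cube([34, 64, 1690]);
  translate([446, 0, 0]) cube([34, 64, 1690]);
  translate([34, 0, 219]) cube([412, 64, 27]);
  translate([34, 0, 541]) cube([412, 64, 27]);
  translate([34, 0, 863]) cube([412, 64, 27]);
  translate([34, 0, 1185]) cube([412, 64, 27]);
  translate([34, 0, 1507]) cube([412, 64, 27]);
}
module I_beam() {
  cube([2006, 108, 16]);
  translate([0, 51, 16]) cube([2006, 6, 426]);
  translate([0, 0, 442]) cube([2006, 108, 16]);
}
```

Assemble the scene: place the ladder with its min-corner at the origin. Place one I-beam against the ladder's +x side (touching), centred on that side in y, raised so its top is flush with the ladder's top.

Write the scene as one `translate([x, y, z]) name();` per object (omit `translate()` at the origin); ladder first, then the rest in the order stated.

ladder();
translate([480, -22, 1232]) I_beam();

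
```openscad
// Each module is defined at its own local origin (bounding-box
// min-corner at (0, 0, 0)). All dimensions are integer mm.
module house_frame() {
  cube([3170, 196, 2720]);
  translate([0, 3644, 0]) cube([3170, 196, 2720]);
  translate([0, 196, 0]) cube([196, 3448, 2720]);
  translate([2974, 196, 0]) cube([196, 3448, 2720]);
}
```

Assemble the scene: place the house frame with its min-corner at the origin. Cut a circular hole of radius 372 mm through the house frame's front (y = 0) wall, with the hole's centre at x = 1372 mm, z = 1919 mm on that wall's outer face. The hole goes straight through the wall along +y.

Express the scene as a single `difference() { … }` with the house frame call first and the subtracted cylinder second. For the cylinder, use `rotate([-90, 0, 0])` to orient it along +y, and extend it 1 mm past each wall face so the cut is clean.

difference() {
  house_frame();
  translate([1372, -1, 1919]) rotate([-90, 0, 0]) cylinder(h = 198, r = 372);
}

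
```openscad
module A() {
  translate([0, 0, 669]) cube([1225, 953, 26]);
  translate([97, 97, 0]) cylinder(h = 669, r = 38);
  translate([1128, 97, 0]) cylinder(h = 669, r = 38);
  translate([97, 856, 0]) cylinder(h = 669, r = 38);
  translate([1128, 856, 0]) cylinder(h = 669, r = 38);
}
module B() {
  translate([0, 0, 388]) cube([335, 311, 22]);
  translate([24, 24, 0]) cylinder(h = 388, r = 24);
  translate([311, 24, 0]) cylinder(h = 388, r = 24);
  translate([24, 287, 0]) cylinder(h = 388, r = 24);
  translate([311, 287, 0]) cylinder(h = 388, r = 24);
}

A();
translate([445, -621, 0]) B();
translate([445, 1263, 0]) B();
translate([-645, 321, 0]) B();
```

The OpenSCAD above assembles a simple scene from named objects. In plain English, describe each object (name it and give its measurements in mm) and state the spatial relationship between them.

A is a table with a 1225×953 mm rectangular top, 26 mm thick, top surface at z = 695 mm, supported by four round legs of 76 mm diameter, each leg's bounding box inset 59 mm from the nearest pair of top edges, running from the floor.

B is a four-legged stool. The seat is a 335×311×22 mm slab whose top surface is at z = 410 mm; four round legs, each 48 mm in diameter, run from the floor (z = 0) to the underside of the seat, each leg's axis is inset half a diameter from the nearest pair of seat edges (so the leg's bounding box is flush with the corner).

Three stools sit around the table at the −y, +y, −x sides.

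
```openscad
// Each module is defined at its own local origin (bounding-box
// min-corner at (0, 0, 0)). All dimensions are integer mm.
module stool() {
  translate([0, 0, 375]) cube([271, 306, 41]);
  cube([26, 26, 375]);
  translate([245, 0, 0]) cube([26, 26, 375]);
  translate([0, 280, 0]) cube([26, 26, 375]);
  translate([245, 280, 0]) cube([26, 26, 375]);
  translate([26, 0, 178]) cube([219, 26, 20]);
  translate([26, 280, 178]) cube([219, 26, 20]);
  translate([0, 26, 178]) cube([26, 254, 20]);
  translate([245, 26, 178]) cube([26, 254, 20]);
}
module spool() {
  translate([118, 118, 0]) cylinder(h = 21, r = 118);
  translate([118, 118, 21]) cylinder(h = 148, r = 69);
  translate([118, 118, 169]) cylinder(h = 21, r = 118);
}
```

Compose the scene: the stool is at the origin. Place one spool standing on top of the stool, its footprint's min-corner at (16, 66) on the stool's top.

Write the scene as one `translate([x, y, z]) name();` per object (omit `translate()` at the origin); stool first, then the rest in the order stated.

stool();
translate([16, 66, 416]) spool();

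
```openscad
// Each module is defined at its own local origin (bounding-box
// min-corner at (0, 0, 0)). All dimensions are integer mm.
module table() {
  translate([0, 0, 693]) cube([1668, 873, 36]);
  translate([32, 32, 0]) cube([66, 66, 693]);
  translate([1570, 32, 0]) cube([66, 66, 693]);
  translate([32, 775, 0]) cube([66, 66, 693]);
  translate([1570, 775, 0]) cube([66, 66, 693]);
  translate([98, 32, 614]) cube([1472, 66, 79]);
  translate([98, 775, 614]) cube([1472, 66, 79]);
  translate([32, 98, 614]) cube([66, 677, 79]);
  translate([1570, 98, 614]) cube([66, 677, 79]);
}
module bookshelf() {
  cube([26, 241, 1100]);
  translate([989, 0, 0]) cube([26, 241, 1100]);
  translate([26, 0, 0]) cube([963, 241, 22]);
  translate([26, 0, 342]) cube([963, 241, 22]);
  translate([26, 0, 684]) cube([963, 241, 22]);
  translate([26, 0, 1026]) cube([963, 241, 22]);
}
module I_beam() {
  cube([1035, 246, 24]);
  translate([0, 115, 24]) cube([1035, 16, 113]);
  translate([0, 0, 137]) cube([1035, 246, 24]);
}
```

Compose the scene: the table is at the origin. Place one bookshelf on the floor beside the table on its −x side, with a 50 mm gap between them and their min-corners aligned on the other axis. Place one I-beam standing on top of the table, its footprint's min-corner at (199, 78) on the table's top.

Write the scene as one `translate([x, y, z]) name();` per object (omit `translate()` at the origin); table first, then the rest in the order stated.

table();
translate([-1065, 0, 0]) bookshelf();
translate([199, 78, 729]) I_beam();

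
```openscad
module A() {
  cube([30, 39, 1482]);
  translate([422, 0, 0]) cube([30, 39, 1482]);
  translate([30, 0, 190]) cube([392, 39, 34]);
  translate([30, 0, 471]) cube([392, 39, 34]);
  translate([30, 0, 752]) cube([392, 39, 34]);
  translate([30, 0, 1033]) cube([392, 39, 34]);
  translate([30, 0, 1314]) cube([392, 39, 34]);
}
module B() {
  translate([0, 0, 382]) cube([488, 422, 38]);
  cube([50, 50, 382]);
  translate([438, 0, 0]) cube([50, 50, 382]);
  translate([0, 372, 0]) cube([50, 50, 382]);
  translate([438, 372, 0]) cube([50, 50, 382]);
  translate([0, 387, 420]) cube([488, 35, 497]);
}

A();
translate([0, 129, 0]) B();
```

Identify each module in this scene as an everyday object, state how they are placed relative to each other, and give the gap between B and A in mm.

A is a ladder. B is a chair. The chair is on the floor beside the ladder on its +y side. The gap between the chair and the ladder is 90 mm.

The chair's nearest face is 90 mm from the ladder's +y face.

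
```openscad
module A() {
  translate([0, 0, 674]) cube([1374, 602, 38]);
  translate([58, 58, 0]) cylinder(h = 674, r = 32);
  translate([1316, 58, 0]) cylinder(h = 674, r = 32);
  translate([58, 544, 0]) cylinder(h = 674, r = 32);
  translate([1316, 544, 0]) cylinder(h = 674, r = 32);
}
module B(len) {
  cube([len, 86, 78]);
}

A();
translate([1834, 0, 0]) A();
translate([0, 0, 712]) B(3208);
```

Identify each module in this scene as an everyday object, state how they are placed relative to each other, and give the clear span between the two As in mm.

A is a table. B is a beam. A beam spans the tops of two tables. The clear span between the two tables is 460 mm.

Second table starts at x = 1834; first ends at x = 1374; clear span = 1834 − 1374 = 460 mm.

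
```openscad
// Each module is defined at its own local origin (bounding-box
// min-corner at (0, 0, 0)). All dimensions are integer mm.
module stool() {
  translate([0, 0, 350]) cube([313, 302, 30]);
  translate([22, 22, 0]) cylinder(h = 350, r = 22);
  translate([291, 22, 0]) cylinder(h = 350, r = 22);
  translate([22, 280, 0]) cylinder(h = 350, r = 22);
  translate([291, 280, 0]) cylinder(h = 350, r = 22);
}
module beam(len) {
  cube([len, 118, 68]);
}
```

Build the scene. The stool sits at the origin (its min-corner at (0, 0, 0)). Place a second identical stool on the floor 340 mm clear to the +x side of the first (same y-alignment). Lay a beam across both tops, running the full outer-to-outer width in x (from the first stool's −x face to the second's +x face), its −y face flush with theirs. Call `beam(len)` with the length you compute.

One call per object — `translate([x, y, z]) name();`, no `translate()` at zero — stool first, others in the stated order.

stool();
translate([653, 0, 0]) stool();
translate([0, 0, 380]) beam(966);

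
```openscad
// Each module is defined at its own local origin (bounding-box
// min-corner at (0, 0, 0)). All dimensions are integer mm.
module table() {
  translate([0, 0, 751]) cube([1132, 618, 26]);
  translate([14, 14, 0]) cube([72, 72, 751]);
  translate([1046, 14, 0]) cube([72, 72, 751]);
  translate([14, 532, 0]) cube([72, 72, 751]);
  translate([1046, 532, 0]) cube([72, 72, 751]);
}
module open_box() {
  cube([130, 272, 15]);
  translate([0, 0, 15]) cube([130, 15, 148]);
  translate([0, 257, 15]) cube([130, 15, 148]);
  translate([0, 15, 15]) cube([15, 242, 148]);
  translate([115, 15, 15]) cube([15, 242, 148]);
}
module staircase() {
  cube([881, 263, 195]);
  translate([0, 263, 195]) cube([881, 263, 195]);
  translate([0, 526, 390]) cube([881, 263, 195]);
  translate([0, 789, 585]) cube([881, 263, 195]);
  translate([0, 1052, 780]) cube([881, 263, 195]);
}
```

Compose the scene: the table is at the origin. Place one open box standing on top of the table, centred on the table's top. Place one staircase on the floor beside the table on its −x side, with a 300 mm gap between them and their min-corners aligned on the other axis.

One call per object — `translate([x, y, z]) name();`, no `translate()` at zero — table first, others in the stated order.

table();
translate([501, 173, 777]) open_box();
translate([-1181, 0, 0]) staircase();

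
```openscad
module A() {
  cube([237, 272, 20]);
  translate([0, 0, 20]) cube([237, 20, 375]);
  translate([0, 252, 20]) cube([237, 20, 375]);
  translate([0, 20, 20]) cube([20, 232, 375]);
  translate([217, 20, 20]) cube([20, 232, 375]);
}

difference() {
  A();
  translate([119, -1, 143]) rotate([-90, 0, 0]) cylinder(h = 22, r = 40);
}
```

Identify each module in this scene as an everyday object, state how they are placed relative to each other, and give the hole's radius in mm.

The subtracted cylinder has r = 40 mm.

A is an open box. The open box has a circular hole through its front wall. The hole's radius is 40 mm.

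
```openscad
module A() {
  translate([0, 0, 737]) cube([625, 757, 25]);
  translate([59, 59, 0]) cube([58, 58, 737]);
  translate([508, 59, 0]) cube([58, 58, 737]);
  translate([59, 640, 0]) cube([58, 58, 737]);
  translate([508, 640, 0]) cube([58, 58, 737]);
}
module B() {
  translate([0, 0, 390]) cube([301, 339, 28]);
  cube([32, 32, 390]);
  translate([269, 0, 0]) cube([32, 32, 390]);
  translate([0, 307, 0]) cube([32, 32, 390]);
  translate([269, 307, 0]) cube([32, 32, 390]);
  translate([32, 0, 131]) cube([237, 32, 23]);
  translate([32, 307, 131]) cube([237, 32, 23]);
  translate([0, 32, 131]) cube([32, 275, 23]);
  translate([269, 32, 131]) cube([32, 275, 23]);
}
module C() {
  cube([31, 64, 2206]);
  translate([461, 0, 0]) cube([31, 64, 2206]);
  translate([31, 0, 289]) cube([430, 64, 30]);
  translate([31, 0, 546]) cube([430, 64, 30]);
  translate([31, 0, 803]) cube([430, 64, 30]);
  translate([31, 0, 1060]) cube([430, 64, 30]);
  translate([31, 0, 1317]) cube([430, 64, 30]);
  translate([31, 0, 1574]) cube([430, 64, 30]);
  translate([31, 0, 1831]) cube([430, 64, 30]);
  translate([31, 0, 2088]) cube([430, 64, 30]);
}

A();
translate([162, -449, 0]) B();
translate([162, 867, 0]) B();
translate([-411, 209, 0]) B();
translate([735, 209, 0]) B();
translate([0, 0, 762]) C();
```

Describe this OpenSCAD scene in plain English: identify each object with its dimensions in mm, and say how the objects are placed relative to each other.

A is a table: top 625 mm (x) × 757 mm (y), 25 mm thick, upper face at z = 762 mm, on four 58×58 mm square legs, each inset 59 mm from the nearest pair of top edges, running from z = 0 to the bottom of the top.

B is a four-legged stool. The seat is 301×339 mm, 28 mm thick, top at z = 418 mm. It stands on four square legs, each 32×32 mm in cross-section, from z = 0 to the seat underside, each flush with a corner of the seat. Four stretchers, 32 mm wide and 23 mm tall, connect adjacent legs with their undersides at z = 131 mm, each running between the inner faces of the legs it joins and aligned with the legs' outer faces on the other axis.

C is a wooden ladder with two side rails of 31×64 mm section and 2206 mm height, set 492 mm apart overall. Between them run 8 rectangular rungs (64 mm deep, 30 mm thick), front faces flush with the rails' −y face. The bottom of the first rung is 289 mm above the floor and each subsequent rung is 257 mm higher than the one below.

Four stools sit around the table at the −y, +y, −x, +x sides. The ladder is on top of the table.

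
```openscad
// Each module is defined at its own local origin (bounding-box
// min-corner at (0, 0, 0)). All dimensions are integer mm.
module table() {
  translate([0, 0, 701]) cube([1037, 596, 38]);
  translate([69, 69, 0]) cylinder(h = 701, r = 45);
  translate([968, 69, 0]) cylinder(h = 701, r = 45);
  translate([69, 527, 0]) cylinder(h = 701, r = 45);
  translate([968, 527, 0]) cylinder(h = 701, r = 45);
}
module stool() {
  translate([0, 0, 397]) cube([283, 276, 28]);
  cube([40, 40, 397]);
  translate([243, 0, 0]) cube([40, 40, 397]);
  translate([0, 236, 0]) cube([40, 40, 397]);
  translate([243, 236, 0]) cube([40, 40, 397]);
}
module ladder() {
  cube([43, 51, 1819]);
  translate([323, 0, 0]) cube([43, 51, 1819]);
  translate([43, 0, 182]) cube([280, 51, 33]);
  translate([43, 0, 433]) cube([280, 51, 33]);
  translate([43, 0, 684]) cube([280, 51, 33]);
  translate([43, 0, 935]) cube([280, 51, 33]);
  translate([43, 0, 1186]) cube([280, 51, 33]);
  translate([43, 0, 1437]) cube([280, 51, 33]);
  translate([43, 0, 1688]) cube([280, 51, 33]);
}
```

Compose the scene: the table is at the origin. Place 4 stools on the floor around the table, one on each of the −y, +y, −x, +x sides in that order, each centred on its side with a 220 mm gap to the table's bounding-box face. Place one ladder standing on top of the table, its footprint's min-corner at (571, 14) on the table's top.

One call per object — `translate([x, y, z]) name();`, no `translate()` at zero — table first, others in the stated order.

table();
translate([377, -496, 0]) stool();
translate([377, 816, 0]) stool();
translate([-503, 160, 0]) stool();
translate([1257, 160, 0]) stool();
translate([571, 14, 739]) ladder();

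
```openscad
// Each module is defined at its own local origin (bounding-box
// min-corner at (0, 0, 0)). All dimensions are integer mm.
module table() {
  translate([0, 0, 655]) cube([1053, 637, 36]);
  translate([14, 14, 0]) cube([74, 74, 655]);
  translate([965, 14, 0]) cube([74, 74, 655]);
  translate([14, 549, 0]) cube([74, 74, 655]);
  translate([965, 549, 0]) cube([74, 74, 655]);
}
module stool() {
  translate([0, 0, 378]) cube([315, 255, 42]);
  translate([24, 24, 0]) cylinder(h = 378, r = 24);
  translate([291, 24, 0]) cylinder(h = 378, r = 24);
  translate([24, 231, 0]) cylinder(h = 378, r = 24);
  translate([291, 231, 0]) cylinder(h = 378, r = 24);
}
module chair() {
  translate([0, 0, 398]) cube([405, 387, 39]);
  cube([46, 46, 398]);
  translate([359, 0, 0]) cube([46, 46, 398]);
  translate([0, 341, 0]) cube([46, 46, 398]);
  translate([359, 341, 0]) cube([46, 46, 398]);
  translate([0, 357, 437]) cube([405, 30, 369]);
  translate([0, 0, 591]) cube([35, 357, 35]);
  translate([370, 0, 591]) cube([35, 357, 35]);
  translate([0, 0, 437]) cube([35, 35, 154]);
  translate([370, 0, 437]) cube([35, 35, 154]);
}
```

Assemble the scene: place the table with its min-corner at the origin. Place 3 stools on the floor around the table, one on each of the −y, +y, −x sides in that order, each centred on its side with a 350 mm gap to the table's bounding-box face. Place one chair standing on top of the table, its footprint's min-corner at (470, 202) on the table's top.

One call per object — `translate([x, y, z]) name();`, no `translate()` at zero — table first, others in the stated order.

table();
translate([369, -605, 0]) stool();
translate([369, 987, 0]) stool();
translate([-665, 191, 0]) stool();
translate([470, 202, 691]) chair();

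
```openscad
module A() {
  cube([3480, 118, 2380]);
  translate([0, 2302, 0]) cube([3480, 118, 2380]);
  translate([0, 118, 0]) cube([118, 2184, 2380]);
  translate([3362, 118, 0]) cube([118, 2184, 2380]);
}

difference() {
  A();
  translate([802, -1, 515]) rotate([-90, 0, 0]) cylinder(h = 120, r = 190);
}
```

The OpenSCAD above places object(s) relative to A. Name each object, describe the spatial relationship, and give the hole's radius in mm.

A is a house frame. The house frame has a circular hole through its front wall. The hole's radius is 190 mm.

The subtracted cylinder has r = 190 mm.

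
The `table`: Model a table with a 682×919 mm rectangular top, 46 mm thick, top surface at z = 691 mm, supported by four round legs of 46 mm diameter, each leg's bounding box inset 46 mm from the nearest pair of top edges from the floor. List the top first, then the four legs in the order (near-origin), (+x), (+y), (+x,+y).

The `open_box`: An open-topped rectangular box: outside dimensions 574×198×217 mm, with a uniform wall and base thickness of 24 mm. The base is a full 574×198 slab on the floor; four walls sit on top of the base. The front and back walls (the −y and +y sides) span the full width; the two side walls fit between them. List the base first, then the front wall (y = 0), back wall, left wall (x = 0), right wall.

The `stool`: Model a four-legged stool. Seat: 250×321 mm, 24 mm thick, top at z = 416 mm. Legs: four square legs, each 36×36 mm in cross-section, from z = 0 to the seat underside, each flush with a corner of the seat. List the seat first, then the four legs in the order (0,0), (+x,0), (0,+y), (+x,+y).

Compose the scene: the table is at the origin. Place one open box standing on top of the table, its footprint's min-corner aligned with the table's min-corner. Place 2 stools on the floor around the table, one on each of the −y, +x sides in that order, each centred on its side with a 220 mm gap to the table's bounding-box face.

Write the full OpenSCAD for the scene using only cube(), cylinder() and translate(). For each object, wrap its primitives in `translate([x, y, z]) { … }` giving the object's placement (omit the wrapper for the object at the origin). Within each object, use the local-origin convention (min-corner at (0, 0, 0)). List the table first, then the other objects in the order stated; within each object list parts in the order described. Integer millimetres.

translate([0, 0, 645]) cube([682, 919, 46]);
translate([69, 69, 0]) cylinder(h = 645, r = 23);
translate([613, 69, 0]) cylinder(h = 645, r = 23);
translate([69, 850, 0]) cylinder(h = 645, r = 23);
translate([613, 850, 0]) cylinder(h = 645, r = 23);
translate([0, 0, 691]) {
  cube([574, 198, 24]);
  translate([0, 0, 24]) cube([574, 24, 193]);
  translate([0, 174, 24]) cube([574, 24, 193]);
  translate([0, 24, 24]) cube([24, 150, 193]);
  translate([550, 24, 24]) cube([24, 150, 193]);
}
translate([216, -541, 0]) {
  translate([0, 0, 392]) cube([250, 321, 24]);
  cube([36, 36, 392]);
  translate([214, 0, 0]) cube([36, 36, 392]);
  translate([0, 285, 0]) cube([36, 36, 392]);
  translate([214, 285, 0]) cube([36, 36, 392]);
}
translate([902, 299, 0]) {
  translate([0, 0, 392]) cube([250, 321, 24]);
  cube([36, 36, 392]);
  translate([214, 0, 0]) cube([36, 36, 392]);
  translate([0, 285, 0]) cube([36, 36, 392]);
  translate([214, 285, 0]) cube([36, 36, 392]);
}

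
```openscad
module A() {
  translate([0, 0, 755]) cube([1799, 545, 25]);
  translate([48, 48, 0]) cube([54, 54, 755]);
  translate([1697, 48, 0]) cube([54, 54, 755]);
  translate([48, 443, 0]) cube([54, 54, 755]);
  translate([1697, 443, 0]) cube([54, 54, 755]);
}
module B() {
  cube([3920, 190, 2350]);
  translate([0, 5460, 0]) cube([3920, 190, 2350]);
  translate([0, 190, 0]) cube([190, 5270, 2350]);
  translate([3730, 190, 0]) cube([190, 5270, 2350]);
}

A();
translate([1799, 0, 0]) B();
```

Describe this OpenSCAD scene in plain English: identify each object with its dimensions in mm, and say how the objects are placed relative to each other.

A is a rectangular dining table. The top is 1799×545×25 mm with its upper surface at z = 780 mm. It stands on four 54×54 mm square legs, each inset 48 mm from the nearest pair of top edges, running from the floor to the underside of the top.

B is the wall frame of a small rectangular building: four walls, each 2350 mm tall and 190 mm thick, enclosing a footprint 3920 mm (x) by 5650 mm (y) outside-to-outside, with no floor or roof. The front and back walls (the −y and +y sides) span the full width; the two side walls fit between them.

The house frame is against the table's +x side, with their −y faces flush.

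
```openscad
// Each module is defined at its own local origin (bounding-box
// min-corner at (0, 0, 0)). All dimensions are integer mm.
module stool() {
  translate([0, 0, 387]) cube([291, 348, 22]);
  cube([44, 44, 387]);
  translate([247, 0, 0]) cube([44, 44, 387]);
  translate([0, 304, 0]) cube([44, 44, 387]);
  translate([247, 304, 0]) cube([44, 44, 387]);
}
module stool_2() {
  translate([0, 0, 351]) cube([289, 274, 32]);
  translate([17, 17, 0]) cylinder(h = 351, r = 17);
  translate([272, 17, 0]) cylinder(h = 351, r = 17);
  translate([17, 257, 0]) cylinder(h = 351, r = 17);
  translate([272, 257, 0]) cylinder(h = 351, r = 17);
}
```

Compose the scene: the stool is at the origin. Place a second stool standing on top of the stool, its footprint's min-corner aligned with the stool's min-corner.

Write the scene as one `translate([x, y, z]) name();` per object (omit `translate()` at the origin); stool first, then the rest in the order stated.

stool();
translate([0, 0, 409]) stool_2();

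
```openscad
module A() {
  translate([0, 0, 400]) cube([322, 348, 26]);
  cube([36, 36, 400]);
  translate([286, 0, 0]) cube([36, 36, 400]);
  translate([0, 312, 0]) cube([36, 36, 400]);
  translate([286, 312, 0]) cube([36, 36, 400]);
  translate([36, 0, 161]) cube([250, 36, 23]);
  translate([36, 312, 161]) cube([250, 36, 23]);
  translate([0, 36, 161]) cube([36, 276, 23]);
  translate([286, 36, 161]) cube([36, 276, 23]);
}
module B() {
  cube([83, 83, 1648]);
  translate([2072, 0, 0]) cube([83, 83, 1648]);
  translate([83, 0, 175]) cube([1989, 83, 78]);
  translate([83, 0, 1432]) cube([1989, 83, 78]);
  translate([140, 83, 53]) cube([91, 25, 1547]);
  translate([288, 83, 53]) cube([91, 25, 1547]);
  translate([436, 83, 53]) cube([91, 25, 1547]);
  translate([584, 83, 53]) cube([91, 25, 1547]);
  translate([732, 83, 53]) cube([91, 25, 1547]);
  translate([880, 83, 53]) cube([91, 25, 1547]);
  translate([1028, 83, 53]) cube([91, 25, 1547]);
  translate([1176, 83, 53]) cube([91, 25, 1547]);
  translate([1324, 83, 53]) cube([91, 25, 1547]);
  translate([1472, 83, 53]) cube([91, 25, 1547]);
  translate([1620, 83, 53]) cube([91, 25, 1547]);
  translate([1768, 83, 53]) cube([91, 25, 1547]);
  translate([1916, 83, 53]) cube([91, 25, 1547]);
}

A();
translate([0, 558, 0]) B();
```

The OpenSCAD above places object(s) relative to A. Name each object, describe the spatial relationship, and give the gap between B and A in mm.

A is a stool. B is a fence section. The fence section is on the floor beside the stool on its +y side. The gap between the fence section and the stool is 210 mm.

The fence section's nearest face is 210 mm from the stool's +y face.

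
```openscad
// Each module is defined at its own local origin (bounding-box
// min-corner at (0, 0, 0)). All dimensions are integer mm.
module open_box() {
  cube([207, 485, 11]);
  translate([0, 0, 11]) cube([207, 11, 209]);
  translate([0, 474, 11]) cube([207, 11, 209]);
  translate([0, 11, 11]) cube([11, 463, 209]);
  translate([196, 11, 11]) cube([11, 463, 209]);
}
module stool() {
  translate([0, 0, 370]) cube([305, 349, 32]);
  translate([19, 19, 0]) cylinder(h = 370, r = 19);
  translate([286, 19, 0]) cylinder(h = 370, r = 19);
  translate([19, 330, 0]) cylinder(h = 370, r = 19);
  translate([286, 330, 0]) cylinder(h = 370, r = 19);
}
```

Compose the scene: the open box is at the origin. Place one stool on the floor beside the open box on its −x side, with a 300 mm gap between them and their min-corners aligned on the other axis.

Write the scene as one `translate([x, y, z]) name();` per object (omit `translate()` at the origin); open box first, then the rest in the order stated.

open_box();
translate([-605, 0, 0]) stool();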